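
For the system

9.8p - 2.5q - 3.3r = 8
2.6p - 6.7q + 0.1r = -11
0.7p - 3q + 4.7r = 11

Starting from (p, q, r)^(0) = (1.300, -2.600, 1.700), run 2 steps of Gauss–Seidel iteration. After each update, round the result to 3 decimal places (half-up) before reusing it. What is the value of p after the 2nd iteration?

Iteration 1:
  p = (8 - (-2.5)·-2.600 - (-3.3)·1.700) / (9.8) = 0.726
  q = (-11 - (2.6)·0.726 - (0.1)·1.700) / (-6.7) = 1.949
  r = (11 - (0.7)·0.726 - (-3)·1.949) / (4.7) = 3.476
Iteration 2:
  p = (8 - (-2.5)·1.949 - (-3.3)·3.476) / (9.8) = 2.484
  q = (-11 - (2.6)·2.484 - (0.1)·3.476) / (-6.7) = 2.658
  r = (11 - (0.7)·2.484 - (-3)·2.658) / (4.7) = 3.667

2.484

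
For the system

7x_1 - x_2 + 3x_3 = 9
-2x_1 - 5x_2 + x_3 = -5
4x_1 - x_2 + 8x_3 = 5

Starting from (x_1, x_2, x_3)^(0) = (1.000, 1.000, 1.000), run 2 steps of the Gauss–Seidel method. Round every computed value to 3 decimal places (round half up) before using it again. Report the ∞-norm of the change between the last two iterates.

0.304

Iteration 1:
  x_1 = (9 - (-1)·1.000 - (3)·1.000) / (7) = 1.000
  x_2 = (-5 - (-2)·1.000 - (1)·1.000) / (-5) = 0.800
  x_3 = (5 - (4)·1.000 - (-1)·0.800) / (8) = 0.225
Iteration 2:
  x_1 = (9 - (-1)·0.800 - (3)·0.225) / (7) = 1.304
  x_2 = (-5 - (-2)·1.304 - (1)·0.225) / (-5) = 0.523
  x_3 = (5 - (4)·1.304 - (-1)·0.523) / (8) = 0.038
Change: (0.304, -0.277, -0.187) → max |·| = 0.304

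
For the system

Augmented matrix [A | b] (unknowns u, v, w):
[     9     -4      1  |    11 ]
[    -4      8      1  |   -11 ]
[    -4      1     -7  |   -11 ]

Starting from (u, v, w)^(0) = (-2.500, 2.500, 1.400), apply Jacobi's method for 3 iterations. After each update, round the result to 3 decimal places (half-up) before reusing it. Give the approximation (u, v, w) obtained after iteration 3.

Iteration 1:
  u = (11 - (-4)·2.500 - (1)·1.400) / (9) = 2.178
  v = (-11 - (-4)·-2.500 - (1)·1.400) / (8) = -2.800
  w = (-11 - (-4)·-2.500 - (1)·2.500) / (-7) = 3.357
Iteration 2:
  u = (11 - (-4)·-2.800 - (1)·3.357) / (9) = -0.395
  v = (-11 - (-4)·2.178 - (1)·3.357) / (8) = -0.706
  w = (-11 - (-4)·2.178 - (1)·-2.800) / (-7) = -0.073
Iteration 3:
  u = (11 - (-4)·-0.706 - (1)·-0.073) / (9) = 0.917
  v = (-11 - (-4)·-0.395 - (1)·-0.073) / (8) = -1.563
  w = (-11 - (-4)·-0.395 - (1)·-0.706) / (-7) = 1.696

(0.917, -1.563, 1.696)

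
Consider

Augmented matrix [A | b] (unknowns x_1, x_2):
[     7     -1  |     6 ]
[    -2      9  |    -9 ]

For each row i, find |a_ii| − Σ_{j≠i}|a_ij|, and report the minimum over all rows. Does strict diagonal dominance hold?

row 1: |7| − (1) = 6
row 2: |9| − (2) = 7
minimum over rows = 6 → strictly diagonally dominant (convergence guaranteed)

6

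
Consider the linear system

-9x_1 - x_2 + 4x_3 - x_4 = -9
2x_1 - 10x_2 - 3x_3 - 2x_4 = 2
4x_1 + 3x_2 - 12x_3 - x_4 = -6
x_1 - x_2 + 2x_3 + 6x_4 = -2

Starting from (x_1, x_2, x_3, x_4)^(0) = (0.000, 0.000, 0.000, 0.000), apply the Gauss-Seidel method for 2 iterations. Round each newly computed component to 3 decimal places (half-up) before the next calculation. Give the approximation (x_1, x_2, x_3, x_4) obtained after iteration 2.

(1.457, -0.003, 1.050, -0.927)

Iteration 1:
  x_1 = (-9 - (-1)·0.000 - (4)·0.000 - (-1)·0.000) / (-9) = 1.000
  x_2 = (2 - (2)·1.000 - (-3)·0.000 - (-2)·0.000) / (-10) = 0.000
  x_3 = (-6 - (4)·1.000 - (3)·0.000 - (-1)·0.000) / (-12) = 0.833
  x_4 = (-2 - (1)·1.000 - (-1)·0.000 - (2)·0.833) / (6) = -0.778
Iteration 2:
  x_1 = (-9 - (-1)·0.000 - (4)·0.833 - (-1)·-0.778) / (-9) = 1.457
  x_2 = (2 - (2)·1.457 - (-3)·0.833 - (-2)·-0.778) / (-10) = -0.003
  x_3 = (-6 - (4)·1.457 - (3)·-0.003 - (-1)·-0.778) / (-12) = 1.050
  x_4 = (-2 - (1)·1.457 - (-1)·-0.003 - (2)·1.050) / (6) = -0.927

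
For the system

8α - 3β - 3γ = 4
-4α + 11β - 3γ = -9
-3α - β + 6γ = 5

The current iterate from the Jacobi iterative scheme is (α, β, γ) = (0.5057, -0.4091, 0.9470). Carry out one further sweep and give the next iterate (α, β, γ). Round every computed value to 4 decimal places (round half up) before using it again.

(0.7017, -0.3760, 1.0180)

One sweep:
  α = (4 - (-3)·-0.4091 - (-3)·0.9470) / (8) = 0.7017
  β = (-9 - (-4)·0.5057 - (-3)·0.9470) / (11) = -0.3760
  γ = (5 - (-3)·0.5057 - (-1)·-0.4091) / (6) = 1.0180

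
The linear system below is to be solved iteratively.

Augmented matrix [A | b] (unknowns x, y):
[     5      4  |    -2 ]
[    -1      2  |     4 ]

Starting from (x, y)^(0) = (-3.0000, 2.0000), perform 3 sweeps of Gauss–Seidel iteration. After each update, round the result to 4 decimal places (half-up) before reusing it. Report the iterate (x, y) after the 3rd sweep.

(-1.5200, 1.2400)

Iteration 1:
  x = (-2 - (4)·2.0000) / (5) = -2.0000
  y = (4 - (-1)·-2.0000) / (2) = 1.0000
Iteration 2:
  x = (-2 - (4)·1.0000) / (5) = -1.2000
  y = (4 - (-1)·-1.2000) / (2) = 1.4000
Iteration 3:
  x = (-2 - (4)·1.4000) / (5) = -1.5200
  y = (4 - (-1)·-1.5200) / (2) = 1.2400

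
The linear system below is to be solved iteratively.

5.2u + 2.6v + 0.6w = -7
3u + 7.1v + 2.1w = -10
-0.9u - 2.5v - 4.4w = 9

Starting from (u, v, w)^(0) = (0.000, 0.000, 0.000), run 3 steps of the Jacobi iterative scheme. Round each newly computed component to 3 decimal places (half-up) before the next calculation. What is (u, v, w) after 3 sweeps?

(-1.117, -0.950, -1.829)

Iteration 1:
  u = (-7 - (2.6)·0.000 - (0.6)·0.000) / (5.2) = -1.346
  v = (-10 - (3)·0.000 - (2.1)·0.000) / (7.1) = -1.408
  w = (9 - (-0.9)·0.000 - (-2.5)·0.000) / (-4.4) = -2.045
Iteration 2:
  u = (-7 - (2.6)·-1.408 - (0.6)·-2.045) / (5.2) = -0.406
  v = (-10 - (3)·-1.346 - (2.1)·-2.045) / (7.1) = -0.235
  w = (9 - (-0.9)·-1.346 - (-2.5)·-1.408) / (-4.4) = -0.970
Iteration 3:
  u = (-7 - (2.6)·-0.235 - (0.6)·-0.970) / (5.2) = -1.117
  v = (-10 - (3)·-0.406 - (2.1)·-0.970) / (7.1) = -0.950
  w = (9 - (-0.9)·-0.406 - (-2.5)·-0.235) / (-4.4) = -1.829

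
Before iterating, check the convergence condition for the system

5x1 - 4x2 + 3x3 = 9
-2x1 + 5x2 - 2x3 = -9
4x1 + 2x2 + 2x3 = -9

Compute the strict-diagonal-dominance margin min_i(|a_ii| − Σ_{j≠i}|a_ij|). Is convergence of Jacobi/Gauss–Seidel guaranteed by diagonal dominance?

-4

row 1: |5| − (4+3) = -2
row 2: |5| − (2+2) = 1
row 3: |2| − (4+2) = -4
minimum over rows = -4 → not strictly diagonally dominant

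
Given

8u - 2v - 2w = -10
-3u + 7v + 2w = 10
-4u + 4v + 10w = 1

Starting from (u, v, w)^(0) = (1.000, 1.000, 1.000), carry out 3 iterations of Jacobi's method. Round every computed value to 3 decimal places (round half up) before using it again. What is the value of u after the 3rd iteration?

Iteration 1:
  u = (-10 - (-2)·1.000 - (-2)·1.000) / (8) = -0.750
  v = (10 - (-3)·1.000 - (2)·1.000) / (7) = 1.571
  w = (1 - (-4)·1.000 - (4)·1.000) / (10) = 0.100
Iteration 2:
  u = (-10 - (-2)·1.571 - (-2)·0.100) / (8) = -0.832
  v = (10 - (-3)·-0.750 - (2)·0.100) / (7) = 1.079
  w = (1 - (-4)·-0.750 - (4)·1.571) / (10) = -0.828
Iteration 3:
  u = (-10 - (-2)·1.079 - (-2)·-0.828) / (8) = -1.187
  v = (10 - (-3)·-0.832 - (2)·-0.828) / (7) = 1.309
  w = (1 - (-4)·-0.832 - (4)·1.079) / (10) = -0.664

-1.187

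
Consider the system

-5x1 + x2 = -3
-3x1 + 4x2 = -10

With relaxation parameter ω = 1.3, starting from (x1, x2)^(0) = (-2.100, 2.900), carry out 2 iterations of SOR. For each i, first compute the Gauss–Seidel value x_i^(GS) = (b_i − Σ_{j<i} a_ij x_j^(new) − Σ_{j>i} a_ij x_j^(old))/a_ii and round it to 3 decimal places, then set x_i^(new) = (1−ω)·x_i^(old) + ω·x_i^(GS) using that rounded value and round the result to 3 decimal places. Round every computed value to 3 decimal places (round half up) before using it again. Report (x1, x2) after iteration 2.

(-0.392, -3.029)

Iteration 1:
  x1: GS value = (-3 - (1)·2.900) / (-5) = 1.180;  x1 ← (1−ω)·-2.100 + ω·1.180 = 2.164
  x2: GS value = (-10 - (-3)·2.164) / (4) = -0.877;  x2 ← (1−ω)·2.900 + ω·-0.877 = -2.010
Iteration 2:
  x1: GS value = (-3 - (1)·-2.010) / (-5) = 0.198;  x1 ← (1−ω)·2.164 + ω·0.198 = -0.392
  x2: GS value = (-10 - (-3)·-0.392) / (4) = -2.794;  x2 ← (1−ω)·-2.010 + ω·-2.794 = -3.029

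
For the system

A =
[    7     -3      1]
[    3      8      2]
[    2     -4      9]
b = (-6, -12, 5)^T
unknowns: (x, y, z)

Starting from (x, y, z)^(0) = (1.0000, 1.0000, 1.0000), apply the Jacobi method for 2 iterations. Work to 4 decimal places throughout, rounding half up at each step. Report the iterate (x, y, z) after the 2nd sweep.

Iteration 1:
  x = (-6 - (-3)·1.0000 - (1)·1.0000) / (7) = -0.5714
  y = (-12 - (3)·1.0000 - (2)·1.0000) / (8) = -2.1250
  z = (5 - (2)·1.0000 - (-4)·1.0000) / (9) = 0.7778
Iteration 2:
  x = (-6 - (-3)·-2.1250 - (1)·0.7778) / (7) = -1.8790
  y = (-12 - (3)·-0.5714 - (2)·0.7778) / (8) = -1.4802
  z = (5 - (2)·-0.5714 - (-4)·-2.1250) / (9) = -0.2619

(-1.8790, -1.4802, -0.2619)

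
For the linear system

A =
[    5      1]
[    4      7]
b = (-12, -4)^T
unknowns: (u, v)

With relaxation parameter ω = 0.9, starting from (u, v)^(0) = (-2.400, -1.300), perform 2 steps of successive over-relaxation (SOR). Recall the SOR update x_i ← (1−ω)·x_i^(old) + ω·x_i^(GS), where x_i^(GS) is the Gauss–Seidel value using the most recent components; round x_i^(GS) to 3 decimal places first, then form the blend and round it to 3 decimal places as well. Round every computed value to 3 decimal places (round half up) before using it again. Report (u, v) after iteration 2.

(-2.461, 0.798)

Iteration 1:
  u: GS value = (-12 - (1)·-1.300) / (5) = -2.140;  u ← (1−ω)·-2.400 + ω·-2.140 = -2.166
  v: GS value = (-4 - (4)·-2.166) / (7) = 0.666;  v ← (1−ω)·-1.300 + ω·0.666 = 0.469
Iteration 2:
  u: GS value = (-12 - (1)·0.469) / (5) = -2.494;  u ← (1−ω)·-2.166 + ω·-2.494 = -2.461
  v: GS value = (-4 - (4)·-2.461) / (7) = 0.835;  v ← (1−ω)·0.469 + ω·0.835 = 0.798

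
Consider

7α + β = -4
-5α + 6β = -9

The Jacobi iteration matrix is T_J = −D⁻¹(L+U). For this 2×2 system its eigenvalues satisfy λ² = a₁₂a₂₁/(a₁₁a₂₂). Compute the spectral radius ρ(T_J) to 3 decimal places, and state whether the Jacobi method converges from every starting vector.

a₁₂a₂₁/(a₁₁a₂₂) = (1)·(-5) / ((7)·(6)) = -0.119048
ρ = √|-0.119048| = √0.119048 = 0.345
ρ < 1, so Jacobi converges

0.345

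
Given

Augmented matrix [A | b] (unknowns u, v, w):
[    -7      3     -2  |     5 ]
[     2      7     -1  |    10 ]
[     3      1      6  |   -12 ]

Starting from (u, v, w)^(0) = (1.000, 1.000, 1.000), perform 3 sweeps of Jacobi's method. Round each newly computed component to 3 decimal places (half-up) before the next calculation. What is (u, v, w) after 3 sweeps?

Iteration 1:
  u = (5 - (3)·1.000 - (-2)·1.000) / (-7) = -0.571
  v = (10 - (2)·1.000 - (-1)·1.000) / (7) = 1.286
  w = (-12 - (3)·1.000 - (1)·1.000) / (6) = -2.667
Iteration 2:
  u = (5 - (3)·1.286 - (-2)·-2.667) / (-7) = 0.599
  v = (10 - (2)·-0.571 - (-1)·-2.667) / (7) = 1.211
  w = (-12 - (3)·-0.571 - (1)·1.286) / (6) = -1.929
Iteration 3:
  u = (5 - (3)·1.211 - (-2)·-1.929) / (-7) = 0.356
  v = (10 - (2)·0.599 - (-1)·-1.929) / (7) = 0.982
  w = (-12 - (3)·0.599 - (1)·1.211) / (6) = -2.501

(0.356, 0.982, -2.501)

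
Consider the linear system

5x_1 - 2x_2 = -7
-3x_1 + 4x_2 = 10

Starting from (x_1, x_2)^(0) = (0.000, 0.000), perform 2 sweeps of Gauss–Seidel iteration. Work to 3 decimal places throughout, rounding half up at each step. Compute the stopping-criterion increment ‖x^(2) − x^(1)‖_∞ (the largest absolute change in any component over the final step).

Iteration 1:
  x_1 = (-7 - (-2)·0.000) / (5) = -1.400
  x_2 = (10 - (-3)·-1.400) / (4) = 1.450
Iteration 2:
  x_1 = (-7 - (-2)·1.450) / (5) = -0.820
  x_2 = (10 - (-3)·-0.820) / (4) = 1.885
Change: (0.580, 0.435) → max |·| = 0.580

0.580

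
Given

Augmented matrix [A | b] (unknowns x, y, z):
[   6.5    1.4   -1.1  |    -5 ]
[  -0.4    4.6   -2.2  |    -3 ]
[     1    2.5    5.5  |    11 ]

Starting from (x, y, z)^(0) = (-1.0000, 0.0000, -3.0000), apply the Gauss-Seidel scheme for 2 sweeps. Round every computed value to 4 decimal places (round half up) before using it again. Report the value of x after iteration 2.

0.2510

Iteration 1:
  x = (-5 - (1.4)·0.0000 - (-1.1)·-3.0000) / (6.5) = -1.2769
  y = (-3 - (-0.4)·-1.2769 - (-2.2)·-3.0000) / (4.6) = -2.1980
  z = (11 - (1)·-1.2769 - (2.5)·-2.1980) / (5.5) = 3.2313
Iteration 2:
  x = (-5 - (1.4)·-2.1980 - (-1.1)·3.2313) / (6.5) = 0.2510
  y = (-3 - (-0.4)·0.2510 - (-2.2)·3.2313) / (4.6) = 0.9151
  z = (11 - (1)·0.2510 - (2.5)·0.9151) / (5.5) = 1.5384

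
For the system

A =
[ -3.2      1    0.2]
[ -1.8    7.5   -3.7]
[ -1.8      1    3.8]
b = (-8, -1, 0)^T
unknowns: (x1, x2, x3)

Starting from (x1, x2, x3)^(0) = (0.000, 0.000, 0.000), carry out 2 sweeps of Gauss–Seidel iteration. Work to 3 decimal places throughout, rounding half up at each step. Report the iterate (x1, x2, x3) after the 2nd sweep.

(2.712, 1.041, 1.011)

Iteration 1:
  x1 = (-8 - (1)·0.000 - (0.2)·0.000) / (-3.2) = 2.500
  x2 = (-1 - (-1.8)·2.500 - (-3.7)·0.000) / (7.5) = 0.467
  x3 = (0 - (-1.8)·2.500 - (1)·0.467) / (3.8) = 1.061
Iteration 2:
  x1 = (-8 - (1)·0.467 - (0.2)·1.061) / (-3.2) = 2.712
  x2 = (-1 - (-1.8)·2.712 - (-3.7)·1.061) / (7.5) = 1.041
  x3 = (0 - (-1.8)·2.712 - (1)·1.041) / (3.8) = 1.011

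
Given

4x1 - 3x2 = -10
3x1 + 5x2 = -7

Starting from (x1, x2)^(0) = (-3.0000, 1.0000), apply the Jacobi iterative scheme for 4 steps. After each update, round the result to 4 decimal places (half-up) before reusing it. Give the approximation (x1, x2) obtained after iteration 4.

(-2.5600, 0.2575)

Iteration 1:
  x1 = (-10 - (-3)·1.0000) / (4) = -1.7500
  x2 = (-7 - (3)·-3.0000) / (5) = 0.4000
Iteration 2:
  x1 = (-10 - (-3)·0.4000) / (4) = -2.2000
  x2 = (-7 - (3)·-1.7500) / (5) = -0.3500
Iteration 3:
  x1 = (-10 - (-3)·-0.3500) / (4) = -2.7625
  x2 = (-7 - (3)·-2.2000) / (5) = -0.0800
Iteration 4:
  x1 = (-10 - (-3)·-0.0800) / (4) = -2.5600
  x2 = (-7 - (3)·-2.7625) / (5) = 0.2575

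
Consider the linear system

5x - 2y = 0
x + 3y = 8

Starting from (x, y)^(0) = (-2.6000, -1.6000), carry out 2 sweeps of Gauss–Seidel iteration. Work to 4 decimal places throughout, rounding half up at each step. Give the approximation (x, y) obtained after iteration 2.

Iteration 1:
  x = (0 - (-2)·-1.6000) / (5) = -0.6400
  y = (8 - (1)·-0.6400) / (3) = 2.8800
Iteration 2:
  x = (0 - (-2)·2.8800) / (5) = 1.1520
  y = (8 - (1)·1.1520) / (3) = 2.2827

(1.1520, 2.2827)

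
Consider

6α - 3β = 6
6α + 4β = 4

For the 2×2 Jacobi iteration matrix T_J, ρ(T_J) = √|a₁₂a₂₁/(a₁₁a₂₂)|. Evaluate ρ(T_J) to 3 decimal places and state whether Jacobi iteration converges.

0.866

a₁₂a₂₁/(a₁₁a₂₂) = (-3)·(6) / ((6)·(4)) = -0.750000
ρ = √|-0.750000| = √0.750000 = 0.866
ρ < 1, so Jacobi converges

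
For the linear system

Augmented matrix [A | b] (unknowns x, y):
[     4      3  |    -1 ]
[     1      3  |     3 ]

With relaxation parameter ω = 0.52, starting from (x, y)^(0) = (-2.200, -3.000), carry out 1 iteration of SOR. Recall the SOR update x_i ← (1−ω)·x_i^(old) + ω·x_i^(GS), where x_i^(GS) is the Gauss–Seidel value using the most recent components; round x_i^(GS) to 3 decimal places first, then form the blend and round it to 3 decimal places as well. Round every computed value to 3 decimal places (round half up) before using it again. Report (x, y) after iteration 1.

Iteration 1:
  x: GS value = (-1 - (3)·-3.000) / (4) = 2.000;  x ← (1−ω)·-2.200 + ω·2.000 = -0.016
  y: GS value = (3 - (1)·-0.016) / (3) = 1.005;  y ← (1−ω)·-3.000 + ω·1.005 = -0.917

(-0.016, -0.917)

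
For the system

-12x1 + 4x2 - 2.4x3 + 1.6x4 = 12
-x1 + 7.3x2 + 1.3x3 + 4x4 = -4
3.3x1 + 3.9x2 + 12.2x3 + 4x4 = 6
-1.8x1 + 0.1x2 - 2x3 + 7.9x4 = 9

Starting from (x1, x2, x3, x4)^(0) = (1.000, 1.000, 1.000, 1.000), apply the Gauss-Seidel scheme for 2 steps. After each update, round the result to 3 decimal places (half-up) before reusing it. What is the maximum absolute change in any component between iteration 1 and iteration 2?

0.726

Iteration 1:
  x1 = (12 - (4)·1.000 - (-2.4)·1.000 - (1.6)·1.000) / (-12) = -0.733
  x2 = (-4 - (-1)·-0.733 - (1.3)·1.000 - (4)·1.000) / (7.3) = -1.374
  x3 = (6 - (3.3)·-0.733 - (3.9)·-1.374 - (4)·1.000) / (12.2) = 0.801
  x4 = (9 - (-1.8)·-0.733 - (0.1)·-1.374 - (-2)·0.801) / (7.9) = 1.192
Iteration 2:
  x1 = (12 - (4)·-1.374 - (-2.4)·0.801 - (1.6)·1.192) / (-12) = -1.459
  x2 = (-4 - (-1)·-1.459 - (1.3)·0.801 - (4)·1.192) / (7.3) = -1.544
  x3 = (6 - (3.3)·-1.459 - (3.9)·-1.544 - (4)·1.192) / (12.2) = 0.989
  x4 = (9 - (-1.8)·-1.459 - (0.1)·-1.544 - (-2)·0.989) / (7.9) = 1.077
Change: (-0.726, -0.170, 0.188, -0.115) → max |·| = 0.726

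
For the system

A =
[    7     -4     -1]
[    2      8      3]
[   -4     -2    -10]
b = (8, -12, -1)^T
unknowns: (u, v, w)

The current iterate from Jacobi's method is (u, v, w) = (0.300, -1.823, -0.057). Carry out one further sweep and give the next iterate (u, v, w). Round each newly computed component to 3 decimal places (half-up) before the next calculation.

(0.093, -1.554, 0.345)

One sweep:
  u = (8 - (-4)·-1.823 - (-1)·-0.057) / (7) = 0.093
  v = (-12 - (2)·0.300 - (3)·-0.057) / (8) = -1.554
  w = (-1 - (-4)·0.300 - (-2)·-1.823) / (-10) = 0.345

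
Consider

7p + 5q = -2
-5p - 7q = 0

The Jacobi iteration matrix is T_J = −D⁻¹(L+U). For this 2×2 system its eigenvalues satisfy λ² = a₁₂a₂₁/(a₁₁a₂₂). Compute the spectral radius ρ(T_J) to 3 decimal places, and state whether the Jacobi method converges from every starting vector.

0.714

a₁₂a₂₁/(a₁₁a₂₂) = (5)·(-5) / ((7)·(-7)) = 0.510204
ρ = √|0.510204| = √0.510204 = 0.714
ρ < 1, so Jacobi converges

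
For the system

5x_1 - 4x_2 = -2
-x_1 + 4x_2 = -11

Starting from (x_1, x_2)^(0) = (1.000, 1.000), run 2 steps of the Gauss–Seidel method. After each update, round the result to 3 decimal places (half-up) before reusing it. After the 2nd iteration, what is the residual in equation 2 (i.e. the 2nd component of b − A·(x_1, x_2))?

0.000

Iteration 1:
  x_1 = (-2 - (-4)·1.000) / (5) = 0.400
  x_2 = (-11 - (-1)·0.400) / (4) = -2.650
Iteration 2:
  x_1 = (-2 - (-4)·-2.650) / (5) = -2.520
  x_2 = (-11 - (-1)·-2.520) / (4) = -3.380
Residual b − A·x = (-2.920, 0.000)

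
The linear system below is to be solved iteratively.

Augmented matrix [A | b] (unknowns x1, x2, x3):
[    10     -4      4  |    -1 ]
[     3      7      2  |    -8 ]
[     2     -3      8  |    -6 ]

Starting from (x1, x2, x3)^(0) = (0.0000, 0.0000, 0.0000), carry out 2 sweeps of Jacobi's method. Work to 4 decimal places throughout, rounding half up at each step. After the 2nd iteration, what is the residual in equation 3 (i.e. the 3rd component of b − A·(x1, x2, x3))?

Iteration 1:
  x1 = (-1 - (-4)·0.0000 - (4)·0.0000) / (10) = -0.1000
  x2 = (-8 - (3)·0.0000 - (2)·0.0000) / (7) = -1.1429
  x3 = (-6 - (2)·0.0000 - (-3)·0.0000) / (8) = -0.7500
Iteration 2:
  x1 = (-1 - (-4)·-1.1429 - (4)·-0.7500) / (10) = -0.2572
  x2 = (-8 - (3)·-0.1000 - (2)·-0.7500) / (7) = -0.8857
  x3 = (-6 - (2)·-0.1000 - (-3)·-1.1429) / (8) = -1.1536
Residual b − A·x = (2.6436, 1.2787, 1.0861)

1.0861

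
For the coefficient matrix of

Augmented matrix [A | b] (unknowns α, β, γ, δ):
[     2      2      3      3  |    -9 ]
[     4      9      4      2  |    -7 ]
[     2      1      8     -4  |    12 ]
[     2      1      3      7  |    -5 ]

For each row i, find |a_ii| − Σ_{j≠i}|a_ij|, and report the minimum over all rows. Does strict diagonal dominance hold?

row 1: |2| − (2+3+3) = -6
row 2: |9| − (4+4+2) = -1
row 3: |8| − (2+1+4) = 1
row 4: |7| − (2+1+3) = 1
minimum over rows = -6 → not strictly diagonally dominant

-6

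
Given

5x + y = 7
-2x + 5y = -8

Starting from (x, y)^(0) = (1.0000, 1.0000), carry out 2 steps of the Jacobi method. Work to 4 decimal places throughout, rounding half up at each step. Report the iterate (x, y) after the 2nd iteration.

(1.6400, -1.1200)

Iteration 1:
  x = (7 - (1)·1.0000) / (5) = 1.2000
  y = (-8 - (-2)·1.0000) / (5) = -1.2000
Iteration 2:
  x = (7 - (1)·-1.2000) / (5) = 1.6400
  y = (-8 - (-2)·1.2000) / (5) = -1.1200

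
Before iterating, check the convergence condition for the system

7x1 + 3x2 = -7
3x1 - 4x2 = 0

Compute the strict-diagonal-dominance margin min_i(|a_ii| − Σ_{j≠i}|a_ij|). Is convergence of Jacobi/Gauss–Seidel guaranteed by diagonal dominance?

1

row 1: |7| − (3) = 4
row 2: |-4| − (3) = 1
minimum over rows = 1 → strictly diagonally dominant (convergence guaranteed)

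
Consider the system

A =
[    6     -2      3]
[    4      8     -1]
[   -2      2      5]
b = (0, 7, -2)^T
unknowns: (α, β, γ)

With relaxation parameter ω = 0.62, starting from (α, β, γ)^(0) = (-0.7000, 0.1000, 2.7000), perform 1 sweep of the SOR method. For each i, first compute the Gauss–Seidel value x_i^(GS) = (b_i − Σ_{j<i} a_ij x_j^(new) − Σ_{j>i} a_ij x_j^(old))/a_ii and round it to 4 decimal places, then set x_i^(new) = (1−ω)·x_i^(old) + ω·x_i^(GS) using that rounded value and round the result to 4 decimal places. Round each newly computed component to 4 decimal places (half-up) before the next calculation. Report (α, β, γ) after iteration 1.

Iteration 1:
  α: GS value = (0 - (-2)·0.1000 - (3)·2.7000) / (6) = -1.3167;  α ← (1−ω)·-0.7000 + ω·-1.3167 = -1.0824
  β: GS value = (7 - (4)·-1.0824 - (-1)·2.7000) / (8) = 1.7537;  β ← (1−ω)·0.1000 + ω·1.7537 = 1.1253
  γ: GS value = (-2 - (-2)·-1.0824 - (2)·1.1253) / (5) = -1.2831;  γ ← (1−ω)·2.7000 + ω·-1.2831 = 0.2305

(-1.0824, 1.1253, 0.2305)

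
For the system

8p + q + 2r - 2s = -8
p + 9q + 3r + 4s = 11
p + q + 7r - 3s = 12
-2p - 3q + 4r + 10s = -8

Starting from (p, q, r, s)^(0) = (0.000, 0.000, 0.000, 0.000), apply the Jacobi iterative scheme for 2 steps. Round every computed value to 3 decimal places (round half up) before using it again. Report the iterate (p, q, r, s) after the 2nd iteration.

Iteration 1:
  p = (-8 - (1)·0.000 - (2)·0.000 - (-2)·0.000) / (8) = -1.000
  q = (11 - (1)·0.000 - (3)·0.000 - (4)·0.000) / (9) = 1.222
  r = (12 - (1)·0.000 - (1)·0.000 - (-3)·0.000) / (7) = 1.714
  s = (-8 - (-2)·0.000 - (-3)·0.000 - (4)·0.000) / (10) = -0.800
Iteration 2:
  p = (-8 - (1)·1.222 - (2)·1.714 - (-2)·-0.800) / (8) = -1.781
  q = (11 - (1)·-1.000 - (3)·1.714 - (4)·-0.800) / (9) = 1.118
  r = (12 - (1)·-1.000 - (1)·1.222 - (-3)·-0.800) / (7) = 1.340
  s = (-8 - (-2)·-1.000 - (-3)·1.222 - (4)·1.714) / (10) = -1.319

(-1.781, 1.118, 1.340, -1.319)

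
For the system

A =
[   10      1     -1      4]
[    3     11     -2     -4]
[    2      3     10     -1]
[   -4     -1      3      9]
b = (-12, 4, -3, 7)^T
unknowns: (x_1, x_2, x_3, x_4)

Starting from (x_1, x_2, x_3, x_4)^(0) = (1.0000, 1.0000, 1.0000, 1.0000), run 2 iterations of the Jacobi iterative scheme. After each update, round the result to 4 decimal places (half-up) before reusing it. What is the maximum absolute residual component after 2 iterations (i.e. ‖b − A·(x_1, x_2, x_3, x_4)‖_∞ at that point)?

Iteration 1:
  x_1 = (-12 - (1)·1.0000 - (-1)·1.0000 - (4)·1.0000) / (10) = -1.6000
  x_2 = (4 - (3)·1.0000 - (-2)·1.0000 - (-4)·1.0000) / (11) = 0.6364
  x_3 = (-3 - (2)·1.0000 - (3)·1.0000 - (-1)·1.0000) / (10) = -0.7000
  x_4 = (7 - (-4)·1.0000 - (-1)·1.0000 - (3)·1.0000) / (9) = 1.0000
Iteration 2:
  x_1 = (-12 - (1)·0.6364 - (-1)·-0.7000 - (4)·1.0000) / (10) = -1.7336
  x_2 = (4 - (3)·-1.6000 - (-2)·-0.7000 - (-4)·1.0000) / (11) = 1.0364
  x_3 = (-3 - (2)·-1.6000 - (3)·0.6364 - (-1)·1.0000) / (10) = -0.0709
  x_4 = (7 - (-4)·-1.6000 - (-1)·0.6364 - (3)·-0.7000) / (9) = 0.3707
Residual b − A·x = (2.7459, -0.8586, -1.5623, -2.0216); ∞-norm = 2.7459

2.7459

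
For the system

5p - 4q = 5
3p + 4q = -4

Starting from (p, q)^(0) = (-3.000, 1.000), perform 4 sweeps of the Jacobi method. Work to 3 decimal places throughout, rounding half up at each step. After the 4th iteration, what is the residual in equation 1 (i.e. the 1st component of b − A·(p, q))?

8.640

Iteration 1:
  p = (5 - (-4)·1.000) / (5) = 1.800
  q = (-4 - (3)·-3.000) / (4) = 1.250
Iteration 2:
  p = (5 - (-4)·1.250) / (5) = 2.000
  q = (-4 - (3)·1.800) / (4) = -2.350
Iteration 3:
  p = (5 - (-4)·-2.350) / (5) = -0.880
  q = (-4 - (3)·2.000) / (4) = -2.500
Iteration 4:
  p = (5 - (-4)·-2.500) / (5) = -1.000
  q = (-4 - (3)·-0.880) / (4) = -0.340
Residual b − A·x = (8.640, 0.360)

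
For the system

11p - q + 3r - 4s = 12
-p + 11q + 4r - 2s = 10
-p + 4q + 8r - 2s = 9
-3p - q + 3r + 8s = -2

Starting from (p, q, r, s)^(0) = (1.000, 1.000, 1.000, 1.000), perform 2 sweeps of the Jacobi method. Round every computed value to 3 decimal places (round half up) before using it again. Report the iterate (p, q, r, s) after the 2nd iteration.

(0.847, 0.638, 0.844, -0.045)

Iteration 1:
  p = (12 - (-1)·1.000 - (3)·1.000 - (-4)·1.000) / (11) = 1.273
  q = (10 - (-1)·1.000 - (4)·1.000 - (-2)·1.000) / (11) = 0.818
  r = (9 - (-1)·1.000 - (4)·1.000 - (-2)·1.000) / (8) = 1.000
  s = (-2 - (-3)·1.000 - (-1)·1.000 - (3)·1.000) / (8) = -0.125
Iteration 2:
  p = (12 - (-1)·0.818 - (3)·1.000 - (-4)·-0.125) / (11) = 0.847
  q = (10 - (-1)·1.273 - (4)·1.000 - (-2)·-0.125) / (11) = 0.638
  r = (9 - (-1)·1.273 - (4)·0.818 - (-2)·-0.125) / (8) = 0.844
  s = (-2 - (-3)·1.273 - (-1)·0.818 - (3)·1.000) / (8) = -0.045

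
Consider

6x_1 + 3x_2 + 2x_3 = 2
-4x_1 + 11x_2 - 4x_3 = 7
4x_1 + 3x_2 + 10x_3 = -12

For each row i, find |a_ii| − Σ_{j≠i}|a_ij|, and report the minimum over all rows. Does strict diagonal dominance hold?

row 1: |6| − (3+2) = 1
row 2: |11| − (4+4) = 3
row 3: |10| − (4+3) = 3
minimum over rows = 1 → strictly diagonally dominant (convergence guaranteed)

1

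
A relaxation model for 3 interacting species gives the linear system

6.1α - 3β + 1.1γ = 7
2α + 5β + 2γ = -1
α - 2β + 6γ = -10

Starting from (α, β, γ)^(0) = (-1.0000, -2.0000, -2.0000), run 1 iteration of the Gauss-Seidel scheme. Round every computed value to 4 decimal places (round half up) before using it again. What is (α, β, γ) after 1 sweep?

(0.5246, 0.3902, -1.6240)

Iteration 1:
  α = (7 - (-3)·-2.0000 - (1.1)·-2.0000) / (6.1) = 0.5246
  β = (-1 - (2)·0.5246 - (2)·-2.0000) / (5) = 0.3902
  γ = (-10 - (1)·0.5246 - (-2)·0.3902) / (6) = -1.6240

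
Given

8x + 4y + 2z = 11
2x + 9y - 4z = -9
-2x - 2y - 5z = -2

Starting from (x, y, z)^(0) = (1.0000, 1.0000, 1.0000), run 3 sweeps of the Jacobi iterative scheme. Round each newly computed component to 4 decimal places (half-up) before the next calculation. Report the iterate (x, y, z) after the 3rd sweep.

Iteration 1:
  x = (11 - (4)·1.0000 - (2)·1.0000) / (8) = 0.6250
  y = (-9 - (2)·1.0000 - (-4)·1.0000) / (9) = -0.7778
  z = (-2 - (-2)·1.0000 - (-2)·1.0000) / (-5) = -0.4000
Iteration 2:
  x = (11 - (4)·-0.7778 - (2)·-0.4000) / (8) = 1.8639
  y = (-9 - (2)·0.6250 - (-4)·-0.4000) / (9) = -1.3167
  z = (-2 - (-2)·0.6250 - (-2)·-0.7778) / (-5) = 0.4611
Iteration 3:
  x = (11 - (4)·-1.3167 - (2)·0.4611) / (8) = 1.9181
  y = (-9 - (2)·1.8639 - (-4)·0.4611) / (9) = -1.2093
  z = (-2 - (-2)·1.8639 - (-2)·-1.3167) / (-5) = 0.1811

(1.9181, -1.2093, 0.1811)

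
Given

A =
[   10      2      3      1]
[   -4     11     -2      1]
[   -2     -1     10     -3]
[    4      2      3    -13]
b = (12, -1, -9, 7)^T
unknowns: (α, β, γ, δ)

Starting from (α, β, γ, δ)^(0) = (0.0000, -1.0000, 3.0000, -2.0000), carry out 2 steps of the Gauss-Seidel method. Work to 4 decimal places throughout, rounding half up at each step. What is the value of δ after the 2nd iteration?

-0.2218

Iteration 1:
  α = (12 - (2)·-1.0000 - (3)·3.0000 - (1)·-2.0000) / (10) = 0.7000
  β = (-1 - (-4)·0.7000 - (-2)·3.0000 - (1)·-2.0000) / (11) = 0.8909
  γ = (-9 - (-2)·0.7000 - (-1)·0.8909 - (-3)·-2.0000) / (10) = -1.2709
  δ = (7 - (4)·0.7000 - (2)·0.8909 - (3)·-1.2709) / (-13) = -0.4793
Iteration 2:
  α = (12 - (2)·0.8909 - (3)·-1.2709 - (1)·-0.4793) / (10) = 1.4510
  β = (-1 - (-4)·1.4510 - (-2)·-1.2709 - (1)·-0.4793) / (11) = 0.2492
  γ = (-9 - (-2)·1.4510 - (-1)·0.2492 - (-3)·-0.4793) / (10) = -0.7287
  δ = (7 - (4)·1.4510 - (2)·0.2492 - (3)·-0.7287) / (-13) = -0.2218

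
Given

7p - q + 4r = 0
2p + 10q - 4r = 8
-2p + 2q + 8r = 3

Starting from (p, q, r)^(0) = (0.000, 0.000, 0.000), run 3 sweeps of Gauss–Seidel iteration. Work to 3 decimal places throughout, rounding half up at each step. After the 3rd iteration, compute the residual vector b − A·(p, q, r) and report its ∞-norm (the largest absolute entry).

0.030

Iteration 1:
  p = (0 - (-1)·0.000 - (4)·0.000) / (7) = 0.000
  q = (8 - (2)·0.000 - (-4)·0.000) / (10) = 0.800
  r = (3 - (-2)·0.000 - (2)·0.800) / (8) = 0.175
Iteration 2:
  p = (0 - (-1)·0.800 - (4)·0.175) / (7) = 0.014
  q = (8 - (2)·0.014 - (-4)·0.175) / (10) = 0.867
  r = (3 - (-2)·0.014 - (2)·0.867) / (8) = 0.162
Iteration 3:
  p = (0 - (-1)·0.867 - (4)·0.162) / (7) = 0.031
  q = (8 - (2)·0.031 - (-4)·0.162) / (10) = 0.859
  r = (3 - (-2)·0.031 - (2)·0.859) / (8) = 0.168
Residual b − A·x = (-0.030, 0.020, 0.000); ∞-norm = 0.030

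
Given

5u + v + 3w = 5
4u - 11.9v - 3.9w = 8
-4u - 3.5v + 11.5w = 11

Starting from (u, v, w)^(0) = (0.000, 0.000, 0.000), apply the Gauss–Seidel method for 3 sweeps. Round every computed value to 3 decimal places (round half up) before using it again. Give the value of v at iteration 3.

Iteration 1:
  u = (5 - (1)·0.000 - (3)·0.000) / (5) = 1.000
  v = (8 - (4)·1.000 - (-3.9)·0.000) / (-11.9) = -0.336
  w = (11 - (-4)·1.000 - (-3.5)·-0.336) / (11.5) = 1.202
Iteration 2:
  u = (5 - (1)·-0.336 - (3)·1.202) / (5) = 0.346
  v = (8 - (4)·0.346 - (-3.9)·1.202) / (-11.9) = -0.950
  w = (11 - (-4)·0.346 - (-3.5)·-0.950) / (11.5) = 0.788
Iteration 3:
  u = (5 - (1)·-0.950 - (3)·0.788) / (5) = 0.717
  v = (8 - (4)·0.717 - (-3.9)·0.788) / (-11.9) = -0.690
  w = (11 - (-4)·0.717 - (-3.5)·-0.690) / (11.5) = 0.996

-0.690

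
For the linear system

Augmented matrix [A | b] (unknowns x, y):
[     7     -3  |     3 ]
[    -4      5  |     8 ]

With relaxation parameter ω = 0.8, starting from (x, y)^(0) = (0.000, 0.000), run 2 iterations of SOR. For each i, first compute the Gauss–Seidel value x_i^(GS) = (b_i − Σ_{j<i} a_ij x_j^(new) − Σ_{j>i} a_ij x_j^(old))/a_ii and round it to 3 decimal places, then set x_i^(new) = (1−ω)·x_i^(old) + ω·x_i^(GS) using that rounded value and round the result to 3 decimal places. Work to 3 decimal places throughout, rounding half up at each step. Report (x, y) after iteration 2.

Iteration 1:
  x: GS value = (3 - (-3)·0.000) / (7) = 0.429;  x ← (1−ω)·0.000 + ω·0.429 = 0.343
  y: GS value = (8 - (-4)·0.343) / (5) = 1.874;  y ← (1−ω)·0.000 + ω·1.874 = 1.499
Iteration 2:
  x: GS value = (3 - (-3)·1.499) / (7) = 1.071;  x ← (1−ω)·0.343 + ω·1.071 = 0.925
  y: GS value = (8 - (-4)·0.925) / (5) = 2.340;  y ← (1−ω)·1.499 + ω·2.340 = 2.172

(0.925, 2.172)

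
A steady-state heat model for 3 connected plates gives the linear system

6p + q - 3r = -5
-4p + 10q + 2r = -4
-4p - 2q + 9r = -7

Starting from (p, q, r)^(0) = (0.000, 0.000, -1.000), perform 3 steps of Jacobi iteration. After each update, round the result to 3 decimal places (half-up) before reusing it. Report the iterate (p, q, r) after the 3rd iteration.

Iteration 1:
  p = (-5 - (1)·0.000 - (-3)·-1.000) / (6) = -1.333
  q = (-4 - (-4)·0.000 - (2)·-1.000) / (10) = -0.200
  r = (-7 - (-4)·0.000 - (-2)·0.000) / (9) = -0.778
Iteration 2:
  p = (-5 - (1)·-0.200 - (-3)·-0.778) / (6) = -1.189
  q = (-4 - (-4)·-1.333 - (2)·-0.778) / (10) = -0.778
  r = (-7 - (-4)·-1.333 - (-2)·-0.200) / (9) = -1.415
Iteration 3:
  p = (-5 - (1)·-0.778 - (-3)·-1.415) / (6) = -1.411
  q = (-4 - (-4)·-1.189 - (2)·-1.415) / (10) = -0.593
  r = (-7 - (-4)·-1.189 - (-2)·-0.778) / (9) = -1.479

(-1.411, -0.593, -1.479)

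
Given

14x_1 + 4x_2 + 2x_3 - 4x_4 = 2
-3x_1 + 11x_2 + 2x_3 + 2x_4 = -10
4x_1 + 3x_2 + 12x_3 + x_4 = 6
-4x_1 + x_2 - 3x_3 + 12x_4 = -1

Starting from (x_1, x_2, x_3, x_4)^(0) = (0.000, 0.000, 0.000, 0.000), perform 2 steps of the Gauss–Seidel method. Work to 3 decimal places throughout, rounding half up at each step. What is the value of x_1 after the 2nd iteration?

Iteration 1:
  x_1 = (2 - (4)·0.000 - (2)·0.000 - (-4)·0.000) / (14) = 0.143
  x_2 = (-10 - (-3)·0.143 - (2)·0.000 - (2)·0.000) / (11) = -0.870
  x_3 = (6 - (4)·0.143 - (3)·-0.870 - (1)·0.000) / (12) = 0.670
  x_4 = (-1 - (-4)·0.143 - (1)·-0.870 - (-3)·0.670) / (12) = 0.204
Iteration 2:
  x_1 = (2 - (4)·-0.870 - (2)·0.670 - (-4)·0.204) / (14) = 0.354
  x_2 = (-10 - (-3)·0.354 - (2)·0.670 - (2)·0.204) / (11) = -0.971
  x_3 = (6 - (4)·0.354 - (3)·-0.971 - (1)·0.204) / (12) = 0.608
  x_4 = (-1 - (-4)·0.354 - (1)·-0.971 - (-3)·0.608) / (12) = 0.268

0.354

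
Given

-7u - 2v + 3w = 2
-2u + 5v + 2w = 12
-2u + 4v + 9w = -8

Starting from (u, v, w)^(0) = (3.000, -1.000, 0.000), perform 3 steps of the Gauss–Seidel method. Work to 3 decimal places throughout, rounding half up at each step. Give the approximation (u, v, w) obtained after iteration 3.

Iteration 1:
  u = (2 - (-2)·-1.000 - (3)·0.000) / (-7) = 0.000
  v = (12 - (-2)·0.000 - (2)·0.000) / (5) = 2.400
  w = (-8 - (-2)·0.000 - (4)·2.400) / (9) = -1.956
Iteration 2:
  u = (2 - (-2)·2.400 - (3)·-1.956) / (-7) = -1.810
  v = (12 - (-2)·-1.810 - (2)·-1.956) / (5) = 2.458
  w = (-8 - (-2)·-1.810 - (4)·2.458) / (9) = -2.384
Iteration 3:
  u = (2 - (-2)·2.458 - (3)·-2.384) / (-7) = -2.010
  v = (12 - (-2)·-2.010 - (2)·-2.384) / (5) = 2.550
  w = (-8 - (-2)·-2.010 - (4)·2.550) / (9) = -2.469

(-2.010, 2.550, -2.469)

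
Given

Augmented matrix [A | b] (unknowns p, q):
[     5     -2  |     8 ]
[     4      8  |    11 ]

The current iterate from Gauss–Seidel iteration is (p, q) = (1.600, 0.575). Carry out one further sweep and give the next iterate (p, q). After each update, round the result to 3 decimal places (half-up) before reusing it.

One sweep:
  p = (8 - (-2)·0.575) / (5) = 1.830
  q = (11 - (4)·1.830) / (8) = 0.460

(1.830, 0.460)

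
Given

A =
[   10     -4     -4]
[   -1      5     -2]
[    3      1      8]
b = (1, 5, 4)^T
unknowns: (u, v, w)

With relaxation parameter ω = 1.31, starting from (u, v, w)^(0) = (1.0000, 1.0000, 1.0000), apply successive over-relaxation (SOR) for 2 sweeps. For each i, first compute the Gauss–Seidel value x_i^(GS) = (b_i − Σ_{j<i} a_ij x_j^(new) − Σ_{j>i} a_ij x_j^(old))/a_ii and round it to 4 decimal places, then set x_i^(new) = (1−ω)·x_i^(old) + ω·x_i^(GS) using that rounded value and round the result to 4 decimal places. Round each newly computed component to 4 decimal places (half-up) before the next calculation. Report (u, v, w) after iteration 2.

Iteration 1:
  u: GS value = (1 - (-4)·1.0000 - (-4)·1.0000) / (10) = 0.9000;  u ← (1−ω)·1.0000 + ω·0.9000 = 0.8690
  v: GS value = (5 - (-1)·0.8690 - (-2)·1.0000) / (5) = 1.5738;  v ← (1−ω)·1.0000 + ω·1.5738 = 1.7517
  w: GS value = (4 - (3)·0.8690 - (1)·1.7517) / (8) = -0.0448;  w ← (1−ω)·1.0000 + ω·-0.0448 = -0.3687
Iteration 2:
  u: GS value = (1 - (-4)·1.7517 - (-4)·-0.3687) / (10) = 0.6532;  u ← (1−ω)·0.8690 + ω·0.6532 = 0.5863
  v: GS value = (5 - (-1)·0.5863 - (-2)·-0.3687) / (5) = 0.9698;  v ← (1−ω)·1.7517 + ω·0.9698 = 0.7274
  w: GS value = (4 - (3)·0.5863 - (1)·0.7274) / (8) = 0.1892;  w ← (1−ω)·-0.3687 + ω·0.1892 = 0.3621

(0.5863, 0.7274, 0.3621)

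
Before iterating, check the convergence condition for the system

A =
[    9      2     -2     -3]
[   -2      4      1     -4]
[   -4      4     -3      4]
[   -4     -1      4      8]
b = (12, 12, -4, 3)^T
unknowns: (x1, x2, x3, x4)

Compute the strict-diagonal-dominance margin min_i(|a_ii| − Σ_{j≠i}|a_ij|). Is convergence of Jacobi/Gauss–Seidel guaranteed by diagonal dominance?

row 1: |9| − (2+2+3) = 2
row 2: |4| − (2+1+4) = -3
row 3: |-3| − (4+4+4) = -9
row 4: |8| − (4+1+4) = -1
minimum over rows = -9 → not strictly diagonally dominant

-9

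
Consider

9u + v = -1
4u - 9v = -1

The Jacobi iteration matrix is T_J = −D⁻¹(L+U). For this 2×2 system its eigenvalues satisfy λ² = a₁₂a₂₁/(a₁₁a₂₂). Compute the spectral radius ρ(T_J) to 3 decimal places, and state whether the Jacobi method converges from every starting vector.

a₁₂a₂₁/(a₁₁a₂₂) = (1)·(4) / ((9)·(-9)) = -0.049383
ρ = √|-0.049383| = √0.049383 = 0.222
ρ < 1, so Jacobi converges

0.222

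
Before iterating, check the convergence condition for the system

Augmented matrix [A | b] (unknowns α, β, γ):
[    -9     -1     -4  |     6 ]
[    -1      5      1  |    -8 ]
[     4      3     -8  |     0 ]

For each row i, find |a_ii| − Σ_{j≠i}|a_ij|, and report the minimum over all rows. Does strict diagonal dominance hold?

row 1: |-9| − (1+4) = 4
row 2: |5| − (1+1) = 3
row 3: |-8| − (4+3) = 1
minimum over rows = 1 → strictly diagonally dominant (convergence guaranteed)

1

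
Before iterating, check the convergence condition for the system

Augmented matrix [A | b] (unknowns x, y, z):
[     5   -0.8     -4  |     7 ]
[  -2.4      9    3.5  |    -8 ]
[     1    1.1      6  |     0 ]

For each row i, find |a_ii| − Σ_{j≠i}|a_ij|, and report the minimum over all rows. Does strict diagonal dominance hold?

row 1: |5| − (0.8+4) = 0.2
row 2: |9| − (2.4+3.5) = 3.1
row 3: |6| − (1+1.1) = 3.9
minimum over rows = 0.2 → strictly diagonally dominant (convergence guaranteed)

0.2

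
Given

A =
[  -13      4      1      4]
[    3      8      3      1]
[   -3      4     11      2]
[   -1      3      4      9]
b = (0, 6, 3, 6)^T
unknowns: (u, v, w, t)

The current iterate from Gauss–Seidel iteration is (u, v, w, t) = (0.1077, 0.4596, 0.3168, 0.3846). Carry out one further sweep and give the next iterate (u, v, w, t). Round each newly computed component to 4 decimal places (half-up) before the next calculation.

(0.2841, 0.4766, 0.1070, 0.4918)

One sweep:
  u = (0 - (4)·0.4596 - (1)·0.3168 - (4)·0.3846) / (-13) = 0.2841
  v = (6 - (3)·0.2841 - (3)·0.3168 - (1)·0.3846) / (8) = 0.4766
  w = (3 - (-3)·0.2841 - (4)·0.4766 - (2)·0.3846) / (11) = 0.1070
  t = (6 - (-1)·0.2841 - (3)·0.4766 - (4)·0.1070) / (9) = 0.4918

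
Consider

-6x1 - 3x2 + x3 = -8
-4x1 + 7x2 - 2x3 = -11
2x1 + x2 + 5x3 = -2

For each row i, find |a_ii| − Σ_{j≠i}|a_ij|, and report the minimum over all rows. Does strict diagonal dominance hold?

row 1: |-6| − (3+1) = 2
row 2: |7| − (4+2) = 1
row 3: |5| − (2+1) = 2
minimum over rows = 1 → strictly diagonally dominant (convergence guaranteed)

1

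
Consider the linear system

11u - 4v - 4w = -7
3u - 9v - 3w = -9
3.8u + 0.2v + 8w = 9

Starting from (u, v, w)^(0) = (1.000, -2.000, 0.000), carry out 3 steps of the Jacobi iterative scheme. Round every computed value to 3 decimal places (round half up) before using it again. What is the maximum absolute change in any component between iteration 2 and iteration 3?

Iteration 1:
  u = (-7 - (-4)·-2.000 - (-4)·0.000) / (11) = -1.364
  v = (-9 - (3)·1.000 - (-3)·0.000) / (-9) = 1.333
  w = (9 - (3.8)·1.000 - (0.2)·-2.000) / (8) = 0.700
Iteration 2:
  u = (-7 - (-4)·1.333 - (-4)·0.700) / (11) = 0.103
  v = (-9 - (3)·-1.364 - (-3)·0.700) / (-9) = 0.312
  w = (9 - (3.8)·-1.364 - (0.2)·1.333) / (8) = 1.740
Iteration 3:
  u = (-7 - (-4)·0.312 - (-4)·1.740) / (11) = 0.110
  v = (-9 - (3)·0.103 - (-3)·1.740) / (-9) = 0.454
  w = (9 - (3.8)·0.103 - (0.2)·0.312) / (8) = 1.068
Change: (0.007, 0.142, -0.672) → max |·| = 0.672

0.672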